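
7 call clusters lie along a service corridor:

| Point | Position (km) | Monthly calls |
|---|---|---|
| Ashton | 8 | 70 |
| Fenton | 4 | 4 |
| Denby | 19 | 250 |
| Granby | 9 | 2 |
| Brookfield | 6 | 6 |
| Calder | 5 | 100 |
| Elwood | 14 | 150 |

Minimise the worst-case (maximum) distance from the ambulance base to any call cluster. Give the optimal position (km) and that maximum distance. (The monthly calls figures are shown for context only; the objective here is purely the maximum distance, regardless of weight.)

location 11.5, max distance 7.5

The 1-center on a line is the midpoint of the two extreme points: leftmost at 4, rightmost at 19.
Optimal location = (4 + 19)/2 = 11.5; maximum distance = (19 − 4)/2 = 7.5.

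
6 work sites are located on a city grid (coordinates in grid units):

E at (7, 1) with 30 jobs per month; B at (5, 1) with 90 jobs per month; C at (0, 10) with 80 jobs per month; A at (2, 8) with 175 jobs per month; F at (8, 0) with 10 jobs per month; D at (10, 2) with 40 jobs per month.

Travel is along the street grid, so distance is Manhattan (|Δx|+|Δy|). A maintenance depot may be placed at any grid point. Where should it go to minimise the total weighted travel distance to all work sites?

(2, 8)

Manhattan distance separates: Σwᵢ(|x−xᵢ|+|y−yᵢ|) = Σwᵢ|x−xᵢ| + Σwᵢ|y−yᵢ|, so x and y are optimised independently as 1-D weighted medians.
Total weight W = 425; half = 212.5.
x-coordinate, sorted with cumulative weight:
  x=0 (C, w=80) cum 80
  x=2 (A, w=175) cum 255  ← median
  x=5 (B, w=90) cum 345
  x=7 (E, w=30) cum 375
  x=8 (F, w=10) cum 385
  x=10 (D, w=40) cum 425
⇒ x* = 2
y-coordinate, sorted with cumulative weight:
  y=0 (F, w=10) cum 10
  y=1 (E, w=30) cum 40
  y=1 (B, w=90) cum 130
  y=2 (D, w=40) cum 170
  y=8 (A, w=175) cum 345  ← median
  y=10 (C, w=80) cum 425
⇒ y* = 8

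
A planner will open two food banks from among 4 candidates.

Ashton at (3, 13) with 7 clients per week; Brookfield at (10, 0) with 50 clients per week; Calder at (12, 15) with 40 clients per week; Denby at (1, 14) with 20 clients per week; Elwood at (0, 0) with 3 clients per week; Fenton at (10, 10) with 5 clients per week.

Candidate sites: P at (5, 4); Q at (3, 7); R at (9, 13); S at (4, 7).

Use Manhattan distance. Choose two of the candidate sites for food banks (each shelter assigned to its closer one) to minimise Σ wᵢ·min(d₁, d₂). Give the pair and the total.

{P, R}, total 919

Evaluate every pair (each demand assigned to the nearer of the two):
  {P, R}: total = 919
  {R, S}: total = 1125
  {Q, R}: total = 1172
  {P, S}: total = 1411
  {P, Q}: total = 1429
  {Q, S}: total = 1587
Best pair: {P, R} with total 919.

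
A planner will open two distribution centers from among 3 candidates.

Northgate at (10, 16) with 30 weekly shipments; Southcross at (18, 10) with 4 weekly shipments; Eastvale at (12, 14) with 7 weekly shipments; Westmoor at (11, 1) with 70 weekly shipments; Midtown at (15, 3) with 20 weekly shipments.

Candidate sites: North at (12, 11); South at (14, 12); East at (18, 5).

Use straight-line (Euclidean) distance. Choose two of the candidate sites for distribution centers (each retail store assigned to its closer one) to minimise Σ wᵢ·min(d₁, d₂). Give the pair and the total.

{North, East}, total 839.0

Evaluate every pair (each demand assigned to the nearer of the two):
  {North, East}: total = 839.0
  {South, East}: total = 843.9
  {North, South}: total = 1073.6
Best pair: {North, East} with total 839.0.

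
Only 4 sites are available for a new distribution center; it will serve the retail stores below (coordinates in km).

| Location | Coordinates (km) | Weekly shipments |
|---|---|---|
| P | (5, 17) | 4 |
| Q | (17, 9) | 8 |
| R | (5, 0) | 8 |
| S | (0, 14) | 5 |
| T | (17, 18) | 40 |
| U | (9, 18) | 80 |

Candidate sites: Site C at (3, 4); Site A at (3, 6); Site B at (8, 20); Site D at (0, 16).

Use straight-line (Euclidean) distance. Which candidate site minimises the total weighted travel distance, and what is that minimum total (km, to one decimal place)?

Site B, total 890.1 km

Total weighted distance at each candidate:
  Site C (3, 4): total = 2270.0
  Site A (3, 6): total = 2063.5
  Site B (8, 20): total = 890.1
  Site D (0, 16): total = 1733.8
Minimum is at Site B with total 890.1 km.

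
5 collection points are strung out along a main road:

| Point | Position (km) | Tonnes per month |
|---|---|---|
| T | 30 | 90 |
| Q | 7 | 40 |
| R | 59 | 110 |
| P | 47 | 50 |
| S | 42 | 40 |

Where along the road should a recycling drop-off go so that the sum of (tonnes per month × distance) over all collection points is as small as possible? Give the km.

For a sum of weighted absolute distances on a line, the optimum is the weighted median (not the mean). Total weight W = 330; half-weight = 165.
Sort by position and accumulate weight:
  km 7 (Q, w=40) → cum 40
  km 30 (T, w=90) → cum 130
  km 42 (S, w=40) → cum 170  ≥ 165 → median here
  km 47 (P, w=50) → cum 220
  km 59 (R, w=110) → cum 330
Optimal location: km 42.

x = 42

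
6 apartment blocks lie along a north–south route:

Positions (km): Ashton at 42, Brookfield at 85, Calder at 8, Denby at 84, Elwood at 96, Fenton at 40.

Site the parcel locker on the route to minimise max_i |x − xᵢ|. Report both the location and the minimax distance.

The 1-center on a line is the midpoint of the two extreme points: leftmost at 8, rightmost at 96.
Optimal location = (8 + 96)/2 = 52; maximum distance = (96 − 8)/2 = 44.

location 52, max distance 44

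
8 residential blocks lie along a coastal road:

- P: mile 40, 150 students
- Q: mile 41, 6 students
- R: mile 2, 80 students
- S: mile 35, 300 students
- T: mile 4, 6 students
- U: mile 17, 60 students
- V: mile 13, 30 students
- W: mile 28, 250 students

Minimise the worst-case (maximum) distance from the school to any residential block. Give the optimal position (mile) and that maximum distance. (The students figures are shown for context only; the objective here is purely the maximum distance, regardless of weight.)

location 21.5, max distance 19.5

The 1-center on a line is the midpoint of the two extreme points: leftmost at 2, rightmost at 41.
Optimal location = (2 + 41)/2 = 21.5; maximum distance = (41 − 2)/2 = 19.5.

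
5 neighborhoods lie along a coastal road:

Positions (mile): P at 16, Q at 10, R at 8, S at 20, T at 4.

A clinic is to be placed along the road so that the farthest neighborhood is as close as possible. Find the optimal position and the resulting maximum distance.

location 12, max distance 8

The 1-center on a line is the midpoint of the two extreme points: leftmost at 4, rightmost at 20.
Optimal location = (4 + 20)/2 = 12; maximum distance = (20 − 4)/2 = 8.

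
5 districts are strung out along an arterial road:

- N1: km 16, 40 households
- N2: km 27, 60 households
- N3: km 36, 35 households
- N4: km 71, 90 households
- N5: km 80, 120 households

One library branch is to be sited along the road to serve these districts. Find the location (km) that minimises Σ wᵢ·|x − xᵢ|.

For a sum of weighted absolute distances on a line, the optimum is the weighted median (not the mean). Total weight W = 345; half-weight = 172.5.
Sort by position and accumulate weight:
  km 16 (N1, w=40) → cum 40
  km 27 (N2, w=60) → cum 100
  km 36 (N3, w=35) → cum 135
  km 71 (N4, w=90) → cum 225  ≥ 172.5 → median here
  km 80 (N5, w=120) → cum 345
Optimal location: km 71.

x = 71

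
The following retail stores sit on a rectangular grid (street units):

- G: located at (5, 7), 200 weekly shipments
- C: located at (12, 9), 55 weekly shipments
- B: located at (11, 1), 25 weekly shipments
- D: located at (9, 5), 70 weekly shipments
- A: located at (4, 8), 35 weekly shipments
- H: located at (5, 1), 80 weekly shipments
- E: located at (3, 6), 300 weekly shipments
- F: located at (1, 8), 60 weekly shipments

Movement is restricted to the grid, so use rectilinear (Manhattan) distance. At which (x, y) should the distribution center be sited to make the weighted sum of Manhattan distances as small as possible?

Manhattan distance separates: Σwᵢ(|x−xᵢ|+|y−yᵢ|) = Σwᵢ|x−xᵢ| + Σwᵢ|y−yᵢ|, so x and y are optimised independently as 1-D weighted medians.
Total weight W = 825; half = 412.5.
x-coordinate, sorted with cumulative weight:
  x=1 (F, w=60) cum 60
  x=3 (E, w=300) cum 360
  x=4 (A, w=35) cum 395
  x=5 (G, w=200) cum 595  ← median
  x=5 (H, w=80) cum 675
  x=9 (D, w=70) cum 745
  x=11 (B, w=25) cum 770
  x=12 (C, w=55) cum 825
⇒ x* = 5
y-coordinate, sorted with cumulative weight:
  y=1 (B, w=25) cum 25
  y=1 (H, w=80) cum 105
  y=5 (D, w=70) cum 175
  y=6 (E, w=300) cum 475  ← median
  y=7 (G, w=200) cum 675
  y=8 (A, w=35) cum 710
  y=8 (F, w=60) cum 770
  y=9 (C, w=55) cum 825
⇒ y* = 6

(5, 6)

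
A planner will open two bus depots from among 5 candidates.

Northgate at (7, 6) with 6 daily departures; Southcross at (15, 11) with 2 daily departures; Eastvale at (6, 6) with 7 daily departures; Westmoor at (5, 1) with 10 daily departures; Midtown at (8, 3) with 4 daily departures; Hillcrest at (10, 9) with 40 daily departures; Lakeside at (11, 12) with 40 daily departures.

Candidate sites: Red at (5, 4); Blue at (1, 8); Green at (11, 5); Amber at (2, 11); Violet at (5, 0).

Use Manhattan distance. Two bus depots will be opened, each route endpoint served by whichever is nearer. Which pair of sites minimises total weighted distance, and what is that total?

Evaluate every pair (each demand assigned to the nearer of the two):
  {Red, Green}: total = 591
  {Green, Violet}: total = 602
  {Blue, Green}: total = 692
  {Green, Amber}: total = 692
  {Red, Amber}: total = 917
  {Amber, Violet}: total = 957
  {Red, Violet}: total = 1065
  {Blue, Amber}: total = 1081
  {Red, Blue}: total = 1085
  {Blue, Violet}: total = 1125
Best pair: {Red, Green} with total 591.

{Red, Green}, total 591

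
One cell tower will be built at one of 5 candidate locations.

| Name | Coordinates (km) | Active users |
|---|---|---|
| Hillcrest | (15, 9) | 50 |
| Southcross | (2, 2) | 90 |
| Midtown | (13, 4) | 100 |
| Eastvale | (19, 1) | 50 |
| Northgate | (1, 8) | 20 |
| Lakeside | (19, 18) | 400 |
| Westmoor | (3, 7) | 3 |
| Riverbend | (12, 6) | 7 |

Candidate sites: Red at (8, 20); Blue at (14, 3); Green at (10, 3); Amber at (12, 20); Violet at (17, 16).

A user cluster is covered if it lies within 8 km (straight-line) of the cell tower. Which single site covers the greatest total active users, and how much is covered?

Violet, covering 450

Coverage radius r = 8 km; a point is covered iff (Δx)²+(Δy)² ≤ 8² = 64.
  Red (8, 20): covers {none} → 0
  Blue (14, 3): covers {Hillcrest, Midtown, Eastvale, Riverbend} → 207
  Green (10, 3): covers {Hillcrest, Midtown, Riverbend} → 157
  Amber (12, 20): covers {Lakeside} → 400
  Violet (17, 16): covers {Hillcrest, Lakeside} → 450
Maximum coverage at Violet: 450 active users.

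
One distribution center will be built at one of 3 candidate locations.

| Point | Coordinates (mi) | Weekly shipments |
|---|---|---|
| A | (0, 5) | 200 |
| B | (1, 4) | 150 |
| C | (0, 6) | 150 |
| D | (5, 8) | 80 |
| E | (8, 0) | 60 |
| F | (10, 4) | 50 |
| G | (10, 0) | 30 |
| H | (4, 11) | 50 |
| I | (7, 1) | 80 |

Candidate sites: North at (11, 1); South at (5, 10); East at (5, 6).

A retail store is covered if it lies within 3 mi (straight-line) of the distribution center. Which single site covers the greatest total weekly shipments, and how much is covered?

Coverage radius r = 3 mi; a point is covered iff (Δx)²+(Δy)² ≤ 3² = 9.
  North (11, 1): covers {G} → 30
  South (5, 10): covers {D, H} → 130
  East (5, 6): covers {D} → 80
Maximum coverage at South: 130 weekly shipments.

South, covering 130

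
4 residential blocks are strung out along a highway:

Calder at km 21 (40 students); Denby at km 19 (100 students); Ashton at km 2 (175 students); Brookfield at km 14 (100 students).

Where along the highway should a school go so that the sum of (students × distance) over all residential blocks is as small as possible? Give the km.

x = 14

For a sum of weighted absolute distances on a line, the optimum is the weighted median (not the mean). Total weight W = 415; half-weight = 207.5.
Sort by position and accumulate weight:
  km 2 (Ashton, w=175) → cum 175
  km 14 (Brookfield, w=100) → cum 275  ≥ 207.5 → median here
  km 19 (Denby, w=100) → cum 375
  km 21 (Calder, w=40) → cum 415
Optimal location: km 14.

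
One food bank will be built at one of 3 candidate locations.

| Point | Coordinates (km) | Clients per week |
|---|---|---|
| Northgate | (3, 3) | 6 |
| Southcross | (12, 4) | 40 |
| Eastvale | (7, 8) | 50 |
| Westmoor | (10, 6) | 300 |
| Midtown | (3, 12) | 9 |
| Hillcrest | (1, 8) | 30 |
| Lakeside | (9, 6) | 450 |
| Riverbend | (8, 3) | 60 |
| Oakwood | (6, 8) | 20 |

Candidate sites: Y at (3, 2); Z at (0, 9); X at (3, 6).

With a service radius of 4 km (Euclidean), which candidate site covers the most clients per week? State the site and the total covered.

Coverage radius r = 4 km; a point is covered iff (Δx)²+(Δy)² ≤ 4² = 16.
  Y (3, 2): covers {Northgate} → 6
  Z (0, 9): covers {Hillcrest} → 30
  X (3, 6): covers {Northgate, Hillcrest, Oakwood} → 56
Maximum coverage at X: 56 clients per week.

X, covering 56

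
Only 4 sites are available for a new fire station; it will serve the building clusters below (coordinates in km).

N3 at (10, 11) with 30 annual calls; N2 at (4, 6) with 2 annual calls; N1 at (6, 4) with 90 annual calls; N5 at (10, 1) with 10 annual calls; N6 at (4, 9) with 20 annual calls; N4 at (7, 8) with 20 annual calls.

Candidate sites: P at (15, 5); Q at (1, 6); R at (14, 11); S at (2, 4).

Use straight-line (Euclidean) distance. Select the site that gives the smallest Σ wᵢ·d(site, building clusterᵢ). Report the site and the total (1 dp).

Total weighted distance at each candidate:
  P (15, 5): total = 1540.4
  Q (1, 6): total = 1113.8
  R (14, 11): total = 1563.1
  S (2, 4): total = 1005.8
Minimum is at S with total 1005.8 km.

S, total 1005.8 km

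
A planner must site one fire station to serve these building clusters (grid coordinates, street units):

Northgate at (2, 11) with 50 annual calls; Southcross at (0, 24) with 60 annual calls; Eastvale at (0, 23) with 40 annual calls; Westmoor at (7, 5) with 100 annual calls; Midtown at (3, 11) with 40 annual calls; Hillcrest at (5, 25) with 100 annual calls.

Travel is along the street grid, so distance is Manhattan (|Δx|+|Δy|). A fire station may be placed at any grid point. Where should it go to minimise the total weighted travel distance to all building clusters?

(5, 23)

Manhattan distance separates: Σwᵢ(|x−xᵢ|+|y−yᵢ|) = Σwᵢ|x−xᵢ| + Σwᵢ|y−yᵢ|, so x and y are optimised independently as 1-D weighted medians.
Total weight W = 390; half = 195.
x-coordinate, sorted with cumulative weight:
  x=0 (Southcross, w=60) cum 60
  x=0 (Eastvale, w=40) cum 100
  x=2 (Northgate, w=50) cum 150
  x=3 (Midtown, w=40) cum 190
  x=5 (Hillcrest, w=100) cum 290  ← median
  x=7 (Westmoor, w=100) cum 390
⇒ x* = 5
y-coordinate, sorted with cumulative weight:
  y=5 (Westmoor, w=100) cum 100
  y=11 (Northgate, w=50) cum 150
  y=11 (Midtown, w=40) cum 190
  y=23 (Eastvale, w=40) cum 230  ← median
  y=24 (Southcross, w=60) cum 290
  y=25 (Hillcrest, w=100) cum 390
⇒ y* = 23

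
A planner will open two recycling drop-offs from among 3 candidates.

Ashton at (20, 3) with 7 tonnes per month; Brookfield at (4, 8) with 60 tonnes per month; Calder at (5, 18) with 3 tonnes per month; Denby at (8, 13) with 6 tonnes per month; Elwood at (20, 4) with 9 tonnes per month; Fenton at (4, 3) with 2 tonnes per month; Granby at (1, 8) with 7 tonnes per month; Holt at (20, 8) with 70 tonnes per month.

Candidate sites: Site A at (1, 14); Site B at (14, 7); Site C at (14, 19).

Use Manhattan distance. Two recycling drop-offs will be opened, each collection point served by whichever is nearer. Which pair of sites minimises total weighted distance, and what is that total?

{Site A, Site B}, total 1323

Evaluate every pair (each demand assigned to the nearer of the two):
  {Site A, Site B}: total = 1323
  {Site B, Site C}: total = 1529
  {Site A, Site C}: total = 2215
Best pair: {Site A, Site B} with total 1323.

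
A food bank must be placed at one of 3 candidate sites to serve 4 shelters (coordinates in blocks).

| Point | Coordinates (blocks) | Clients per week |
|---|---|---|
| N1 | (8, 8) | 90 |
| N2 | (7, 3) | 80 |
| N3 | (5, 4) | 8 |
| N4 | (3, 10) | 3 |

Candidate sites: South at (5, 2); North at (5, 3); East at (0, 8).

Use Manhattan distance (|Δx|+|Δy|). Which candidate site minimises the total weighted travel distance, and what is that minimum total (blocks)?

North, total 915 blocks

Total weighted distance at each candidate:
  South (5, 2): total = 1096
  North (5, 3): total = 915
  East (0, 8): total = 1767
Minimum is at North with total 915 blocks.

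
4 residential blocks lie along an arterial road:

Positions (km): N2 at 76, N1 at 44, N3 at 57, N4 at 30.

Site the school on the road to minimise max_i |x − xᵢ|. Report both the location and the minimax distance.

The 1-center on a line is the midpoint of the two extreme points: leftmost at 30, rightmost at 76.
Optimal location = (30 + 76)/2 = 53; maximum distance = (76 − 30)/2 = 23.

location 53, max distance 23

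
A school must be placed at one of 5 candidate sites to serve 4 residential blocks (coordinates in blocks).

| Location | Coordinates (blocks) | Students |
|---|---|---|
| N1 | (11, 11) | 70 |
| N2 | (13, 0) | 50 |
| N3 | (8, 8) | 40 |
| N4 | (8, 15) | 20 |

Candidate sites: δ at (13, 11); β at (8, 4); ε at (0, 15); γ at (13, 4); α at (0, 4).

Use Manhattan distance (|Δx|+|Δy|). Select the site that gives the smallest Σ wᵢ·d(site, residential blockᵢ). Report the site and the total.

Total weighted distance at each candidate:
  δ (13, 11): total = 1190
  β (8, 4): total = 1530
  ε (0, 15): total = 3210
  γ (13, 4): total = 1510
  α (0, 4): total = 2970
Minimum is at δ with total 1190 blocks.

δ, total 1190 blocks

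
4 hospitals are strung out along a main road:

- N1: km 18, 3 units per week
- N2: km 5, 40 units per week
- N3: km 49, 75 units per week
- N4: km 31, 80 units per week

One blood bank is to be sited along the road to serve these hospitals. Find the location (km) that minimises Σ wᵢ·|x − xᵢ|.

x = 31

For a sum of weighted absolute distances on a line, the optimum is the weighted median (not the mean). Total weight W = 198; half-weight = 99.
Sort by position and accumulate weight:
  km 5 (N2, w=40) → cum 40
  km 18 (N1, w=3) → cum 43
  km 31 (N4, w=80) → cum 123  ≥ 99 → median here
  km 49 (N3, w=75) → cum 198
Optimal location: km 31.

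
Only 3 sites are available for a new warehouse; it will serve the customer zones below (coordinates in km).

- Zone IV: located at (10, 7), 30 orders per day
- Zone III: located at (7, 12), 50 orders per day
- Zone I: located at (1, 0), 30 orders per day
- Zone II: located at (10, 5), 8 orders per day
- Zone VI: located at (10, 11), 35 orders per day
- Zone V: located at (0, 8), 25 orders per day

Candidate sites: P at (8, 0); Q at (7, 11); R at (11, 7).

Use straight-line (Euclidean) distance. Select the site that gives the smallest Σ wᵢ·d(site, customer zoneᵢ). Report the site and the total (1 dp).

Q, total 925.0 km

Total weighted distance at each candidate:
  P (8, 0): total = 1747.7
  Q (7, 11): total = 925.0
  R (11, 7): total = 1154.7
Minimum is at Q with total 925.0 km.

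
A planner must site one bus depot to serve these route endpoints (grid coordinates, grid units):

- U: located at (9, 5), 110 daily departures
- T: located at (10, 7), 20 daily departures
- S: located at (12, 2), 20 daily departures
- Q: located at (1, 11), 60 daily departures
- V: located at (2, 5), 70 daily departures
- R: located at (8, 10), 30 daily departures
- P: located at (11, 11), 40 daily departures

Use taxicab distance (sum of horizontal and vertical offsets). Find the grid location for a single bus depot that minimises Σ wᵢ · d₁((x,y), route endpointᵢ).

(9, 5)

Manhattan distance separates: Σwᵢ(|x−xᵢ|+|y−yᵢ|) = Σwᵢ|x−xᵢ| + Σwᵢ|y−yᵢ|, so x and y are optimised independently as 1-D weighted medians.
Total weight W = 350; half = 175.
x-coordinate, sorted with cumulative weight:
  x=1 (Q, w=60) cum 60
  x=2 (V, w=70) cum 130
  x=8 (R, w=30) cum 160
  x=9 (U, w=110) cum 270  ← median
  x=10 (T, w=20) cum 290
  x=11 (P, w=40) cum 330
  x=12 (S, w=20) cum 350
⇒ x* = 9
y-coordinate, sorted with cumulative weight:
  y=2 (S, w=20) cum 20
  y=5 (U, w=110) cum 130
  y=5 (V, w=70) cum 200  ← median
  y=7 (T, w=20) cum 220
  y=10 (R, w=30) cum 250
  y=11 (Q, w=60) cum 310
  y=11 (P, w=40) cum 350
⇒ y* = 5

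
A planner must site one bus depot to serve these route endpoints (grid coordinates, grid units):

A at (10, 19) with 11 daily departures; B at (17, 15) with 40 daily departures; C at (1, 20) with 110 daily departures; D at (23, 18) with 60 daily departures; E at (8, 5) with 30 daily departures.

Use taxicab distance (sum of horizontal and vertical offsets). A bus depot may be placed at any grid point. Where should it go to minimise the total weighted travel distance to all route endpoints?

Manhattan distance separates: Σwᵢ(|x−xᵢ|+|y−yᵢ|) = Σwᵢ|x−xᵢ| + Σwᵢ|y−yᵢ|, so x and y are optimised independently as 1-D weighted medians.
Total weight W = 251; half = 125.5.
x-coordinate, sorted with cumulative weight:
  x=1 (C, w=110) cum 110
  x=8 (E, w=30) cum 140  ← median
  x=10 (A, w=11) cum 151
  x=17 (B, w=40) cum 191
  x=23 (D, w=60) cum 251
⇒ x* = 8
y-coordinate, sorted with cumulative weight:
  y=5 (E, w=30) cum 30
  y=15 (B, w=40) cum 70
  y=18 (D, w=60) cum 130  ← median
  y=19 (A, w=11) cum 141
  y=20 (C, w=110) cum 251
⇒ y* = 18

(8, 18)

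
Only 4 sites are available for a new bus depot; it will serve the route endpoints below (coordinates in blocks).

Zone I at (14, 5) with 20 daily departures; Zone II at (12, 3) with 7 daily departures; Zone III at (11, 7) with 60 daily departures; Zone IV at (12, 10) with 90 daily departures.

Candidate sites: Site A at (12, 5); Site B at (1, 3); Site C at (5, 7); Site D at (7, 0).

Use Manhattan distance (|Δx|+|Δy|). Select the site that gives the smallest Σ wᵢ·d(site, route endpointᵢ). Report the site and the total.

Total weighted distance at each candidate:
  Site A (12, 5): total = 684
  Site B (1, 3): total = 2837
  Site C (5, 7): total = 1557
  Site D (7, 0): total = 2306
Minimum is at Site A with total 684 blocks.

Site A, total 684 blocks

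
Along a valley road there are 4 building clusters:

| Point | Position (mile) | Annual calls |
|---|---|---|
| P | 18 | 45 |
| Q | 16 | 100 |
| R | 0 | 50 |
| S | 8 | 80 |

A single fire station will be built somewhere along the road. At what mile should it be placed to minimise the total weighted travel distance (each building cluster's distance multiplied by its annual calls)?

For a sum of weighted absolute distances on a line, the optimum is the weighted median (not the mean). Total weight W = 275; half-weight = 137.5.
Sort by position and accumulate weight:
  mile 0 (R, w=50) → cum 50
  mile 8 (S, w=80) → cum 130
  mile 16 (Q, w=100) → cum 230  ≥ 137.5 → median here
  mile 18 (P, w=45) → cum 275
Optimal location: mile 16.

x = 16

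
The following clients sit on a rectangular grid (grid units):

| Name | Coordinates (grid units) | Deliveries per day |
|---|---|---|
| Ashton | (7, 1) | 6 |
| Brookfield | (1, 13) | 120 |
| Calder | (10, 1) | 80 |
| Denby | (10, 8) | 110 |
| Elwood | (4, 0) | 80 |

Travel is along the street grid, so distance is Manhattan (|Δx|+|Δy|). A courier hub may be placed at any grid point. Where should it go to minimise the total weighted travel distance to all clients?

(4, 8)

Manhattan distance separates: Σwᵢ(|x−xᵢ|+|y−yᵢ|) = Σwᵢ|x−xᵢ| + Σwᵢ|y−yᵢ|, so x and y are optimised independently as 1-D weighted medians.
Total weight W = 396; half = 198.
x-coordinate, sorted with cumulative weight:
  x=1 (Brookfield, w=120) cum 120
  x=4 (Elwood, w=80) cum 200  ← median
  x=7 (Ashton, w=6) cum 206
  x=10 (Calder, w=80) cum 286
  x=10 (Denby, w=110) cum 396
⇒ x* = 4
y-coordinate, sorted with cumulative weight:
  y=0 (Elwood, w=80) cum 80
  y=1 (Ashton, w=6) cum 86
  y=1 (Calder, w=80) cum 166
  y=8 (Denby, w=110) cum 276  ← median
  y=13 (Brookfield, w=120) cum 396
⇒ y* = 8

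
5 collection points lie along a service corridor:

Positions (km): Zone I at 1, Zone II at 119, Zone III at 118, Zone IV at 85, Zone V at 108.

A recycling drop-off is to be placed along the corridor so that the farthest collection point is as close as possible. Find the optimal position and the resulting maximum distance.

The 1-center on a line is the midpoint of the two extreme points: leftmost at 1, rightmost at 119.
Optimal location = (1 + 119)/2 = 60; maximum distance = (119 − 1)/2 = 59.

location 60, max distance 59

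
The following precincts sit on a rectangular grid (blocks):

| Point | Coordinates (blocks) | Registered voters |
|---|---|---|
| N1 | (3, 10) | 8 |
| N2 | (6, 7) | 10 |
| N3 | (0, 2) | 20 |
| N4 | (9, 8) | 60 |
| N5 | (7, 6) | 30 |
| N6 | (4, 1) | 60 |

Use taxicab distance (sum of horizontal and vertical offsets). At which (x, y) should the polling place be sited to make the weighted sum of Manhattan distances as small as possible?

Manhattan distance separates: Σwᵢ(|x−xᵢ|+|y−yᵢ|) = Σwᵢ|x−xᵢ| + Σwᵢ|y−yᵢ|, so x and y are optimised independently as 1-D weighted medians.
Total weight W = 188; half = 94.
x-coordinate, sorted with cumulative weight:
  x=0 (N3, w=20) cum 20
  x=3 (N1, w=8) cum 28
  x=4 (N6, w=60) cum 88
  x=6 (N2, w=10) cum 98  ← median
  x=7 (N5, w=30) cum 128
  x=9 (N4, w=60) cum 188
⇒ x* = 6
y-coordinate, sorted with cumulative weight:
  y=1 (N6, w=60) cum 60
  y=2 (N3, w=20) cum 80
  y=6 (N5, w=30) cum 110  ← median
  y=7 (N2, w=10) cum 120
  y=8 (N4, w=60) cum 180
  y=10 (N1, w=8) cum 188
⇒ y* = 6

(6, 6)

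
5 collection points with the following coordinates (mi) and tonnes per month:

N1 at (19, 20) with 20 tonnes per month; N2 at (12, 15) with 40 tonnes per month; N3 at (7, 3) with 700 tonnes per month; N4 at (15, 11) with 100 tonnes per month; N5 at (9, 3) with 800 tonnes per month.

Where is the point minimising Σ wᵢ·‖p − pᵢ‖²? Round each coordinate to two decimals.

The minimiser of Σwᵢ‖p−pᵢ‖² is the weighted centroid p* = (Σwᵢpᵢ)/(Σwᵢ).
Σwᵢ = 1660.
Σwᵢxᵢ = 20·19 + 40·12 + 700·7 + 100·15 + 800·9 = 14460.
Σwᵢyᵢ = 20·20 + 40·15 + 700·3 + 100·11 + 800·3 = 6600.
x* = 14460/1660 = 8.71, y* = 6600/1660 = 3.98.

(8.71, 3.98)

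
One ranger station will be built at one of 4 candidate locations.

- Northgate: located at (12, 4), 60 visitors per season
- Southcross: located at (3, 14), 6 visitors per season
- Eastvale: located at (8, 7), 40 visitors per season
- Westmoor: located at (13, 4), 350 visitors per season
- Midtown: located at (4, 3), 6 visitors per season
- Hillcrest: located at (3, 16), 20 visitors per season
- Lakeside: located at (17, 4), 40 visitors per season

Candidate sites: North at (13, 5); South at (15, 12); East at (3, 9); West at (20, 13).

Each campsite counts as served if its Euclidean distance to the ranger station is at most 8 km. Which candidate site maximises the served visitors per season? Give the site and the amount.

Coverage radius r = 8 km; a point is covered iff (Δx)²+(Δy)² ≤ 8² = 64.
  North (13, 5): covers {Northgate, Eastvale, Westmoor, Lakeside} → 490
  South (15, 12): covers {none} → 0
  East (3, 9): covers {Southcross, Eastvale, Midtown, Hillcrest} → 72
  West (20, 13): covers {none} → 0
Maximum coverage at North: 490 visitors per season.

North, covering 490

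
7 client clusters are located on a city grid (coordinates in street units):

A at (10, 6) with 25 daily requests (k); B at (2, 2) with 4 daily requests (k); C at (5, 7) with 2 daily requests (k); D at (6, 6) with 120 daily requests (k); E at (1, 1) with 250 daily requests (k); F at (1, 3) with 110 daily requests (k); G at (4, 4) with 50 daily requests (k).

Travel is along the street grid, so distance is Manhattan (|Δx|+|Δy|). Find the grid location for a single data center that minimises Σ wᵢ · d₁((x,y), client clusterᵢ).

Manhattan distance separates: Σwᵢ(|x−xᵢ|+|y−yᵢ|) = Σwᵢ|x−xᵢ| + Σwᵢ|y−yᵢ|, so x and y are optimised independently as 1-D weighted medians.
Total weight W = 561; half = 280.5.
x-coordinate, sorted with cumulative weight:
  x=1 (E, w=250) cum 250
  x=1 (F, w=110) cum 360  ← median
  x=2 (B, w=4) cum 364
  x=4 (G, w=50) cum 414
  x=5 (C, w=2) cum 416
  x=6 (D, w=120) cum 536
  x=10 (A, w=25) cum 561
⇒ x* = 1
y-coordinate, sorted with cumulative weight:
  y=1 (E, w=250) cum 250
  y=2 (B, w=4) cum 254
  y=3 (F, w=110) cum 364  ← median
  y=4 (G, w=50) cum 414
  y=6 (A, w=25) cum 439
  y=6 (D, w=120) cum 559
  y=7 (C, w=2) cum 561
⇒ y* = 3

(1, 3)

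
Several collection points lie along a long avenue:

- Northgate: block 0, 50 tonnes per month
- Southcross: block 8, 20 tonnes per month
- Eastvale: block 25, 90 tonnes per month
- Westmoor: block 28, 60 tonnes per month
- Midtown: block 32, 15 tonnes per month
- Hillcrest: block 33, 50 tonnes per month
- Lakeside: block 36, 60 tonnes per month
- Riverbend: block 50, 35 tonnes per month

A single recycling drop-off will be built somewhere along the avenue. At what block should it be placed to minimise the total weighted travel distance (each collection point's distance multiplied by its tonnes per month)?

x = 28

For a sum of weighted absolute distances on a line, the optimum is the weighted median (not the mean). Total weight W = 380; half-weight = 190.
Sort by position and accumulate weight:
  block 0 (Northgate, w=50) → cum 50
  block 8 (Southcross, w=20) → cum 70
  block 25 (Eastvale, w=90) → cum 160
  block 28 (Westmoor, w=60) → cum 220  ≥ 190 → median here
  block 32 (Midtown, w=15) → cum 235
  block 33 (Hillcrest, w=50) → cum 285
  block 36 (Lakeside, w=60) → cum 345
  block 50 (Riverbend, w=35) → cum 380
Optimal location: block 28.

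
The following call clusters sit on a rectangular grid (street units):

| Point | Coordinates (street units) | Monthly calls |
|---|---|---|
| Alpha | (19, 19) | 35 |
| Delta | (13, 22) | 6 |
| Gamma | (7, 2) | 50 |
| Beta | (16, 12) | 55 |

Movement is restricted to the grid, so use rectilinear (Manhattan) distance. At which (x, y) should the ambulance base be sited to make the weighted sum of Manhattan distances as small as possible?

(16, 12)

Manhattan distance separates: Σwᵢ(|x−xᵢ|+|y−yᵢ|) = Σwᵢ|x−xᵢ| + Σwᵢ|y−yᵢ|, so x and y are optimised independently as 1-D weighted medians.
Total weight W = 146; half = 73.
x-coordinate, sorted with cumulative weight:
  x=7 (Gamma, w=50) cum 50
  x=13 (Delta, w=6) cum 56
  x=16 (Beta, w=55) cum 111  ← median
  x=19 (Alpha, w=35) cum 146
⇒ x* = 16
y-coordinate, sorted with cumulative weight:
  y=2 (Gamma, w=50) cum 50
  y=12 (Beta, w=55) cum 105  ← median
  y=19 (Alpha, w=35) cum 140
  y=22 (Delta, w=6) cum 146
⇒ y* = 12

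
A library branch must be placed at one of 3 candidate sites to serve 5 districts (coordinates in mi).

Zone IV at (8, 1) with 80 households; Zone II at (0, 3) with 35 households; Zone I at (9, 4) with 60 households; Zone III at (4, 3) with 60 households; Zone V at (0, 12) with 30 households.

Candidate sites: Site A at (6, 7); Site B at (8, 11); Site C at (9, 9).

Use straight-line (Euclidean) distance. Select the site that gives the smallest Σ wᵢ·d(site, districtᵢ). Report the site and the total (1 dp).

Site A, total 1515.5 mi

Total weighted distance at each candidate:
  Site A (6, 7): total = 1515.5
  Site B (8, 11): total = 2398.8
  Site C (9, 9): total = 2076.8
Minimum is at Site A with total 1515.5 mi.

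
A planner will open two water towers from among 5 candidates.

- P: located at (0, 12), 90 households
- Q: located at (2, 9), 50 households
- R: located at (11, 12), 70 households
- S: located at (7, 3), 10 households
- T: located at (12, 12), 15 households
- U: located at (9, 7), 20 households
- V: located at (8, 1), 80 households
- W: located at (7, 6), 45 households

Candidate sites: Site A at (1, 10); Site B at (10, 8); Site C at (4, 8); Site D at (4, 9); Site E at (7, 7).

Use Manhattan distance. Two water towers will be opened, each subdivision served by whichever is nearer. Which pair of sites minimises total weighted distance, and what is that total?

Evaluate every pair (each demand assigned to the nearer of the two):
  {Site A, Site E}: total = 1835
  {Site A, Site B}: total = 1875
  {Site D, Site E}: total = 2195
  {Site B, Site D}: total = 2235
  {Site C, Site E}: total = 2335
  {Site B, Site C}: total = 2375
  {Site B, Site E}: total = 2555
  {Site A, Site C}: total = 2625
  {Site A, Site D}: total = 2695
  {Site C, Site D}: total = 2900
Best pair: {Site A, Site E} with total 1835.

{Site A, Site E}, total 1835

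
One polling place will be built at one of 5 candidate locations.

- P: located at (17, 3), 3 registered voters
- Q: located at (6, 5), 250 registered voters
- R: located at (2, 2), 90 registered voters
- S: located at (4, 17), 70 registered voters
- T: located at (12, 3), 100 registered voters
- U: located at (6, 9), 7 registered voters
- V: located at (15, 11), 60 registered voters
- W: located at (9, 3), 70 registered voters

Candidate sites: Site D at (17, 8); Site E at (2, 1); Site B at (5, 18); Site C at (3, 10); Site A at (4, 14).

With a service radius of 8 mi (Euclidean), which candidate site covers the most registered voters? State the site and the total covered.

Coverage radius r = 8 mi; a point is covered iff (Δx)²+(Δy)² ≤ 8² = 64.
  Site D (17, 8): covers {P, T, V} → 163
  Site E (2, 1): covers {Q, R, W} → 410
  Site B (5, 18): covers {S} → 70
  Site C (3, 10): covers {Q, S, U} → 327
  Site A (4, 14): covers {S, U} → 77
Maximum coverage at Site E: 410 registered voters.

Site E, covering 410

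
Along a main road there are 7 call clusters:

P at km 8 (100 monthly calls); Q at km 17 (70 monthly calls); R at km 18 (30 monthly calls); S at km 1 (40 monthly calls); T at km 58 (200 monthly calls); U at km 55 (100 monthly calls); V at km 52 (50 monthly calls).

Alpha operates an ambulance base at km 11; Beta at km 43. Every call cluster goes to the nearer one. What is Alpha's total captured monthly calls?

240

The indifferent point is the midpoint (11+43)/2 = 27; call clusters left of it (closer to Alpha at 11) go to Alpha, those right go to Beta.
  S at 1 (w=40) → Alpha
  P at 8 (w=100) → Alpha
  Q at 17 (w=70) → Alpha
  R at 18 (w=30) → Alpha
  V at 52 (w=50) → Beta
  U at 55 (w=100) → Beta
  T at 58 (w=200) → Beta
Alpha captures 240; Beta captures 350.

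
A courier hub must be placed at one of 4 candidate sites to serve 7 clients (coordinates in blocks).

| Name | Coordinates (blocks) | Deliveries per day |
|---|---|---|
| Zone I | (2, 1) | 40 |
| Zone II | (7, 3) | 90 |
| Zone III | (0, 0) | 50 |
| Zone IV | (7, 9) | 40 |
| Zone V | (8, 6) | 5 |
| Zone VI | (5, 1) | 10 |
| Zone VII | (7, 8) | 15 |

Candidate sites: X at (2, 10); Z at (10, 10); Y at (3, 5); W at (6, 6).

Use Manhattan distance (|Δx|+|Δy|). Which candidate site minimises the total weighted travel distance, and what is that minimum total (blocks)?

Total weighted distance at each candidate:
  X (2, 10): total = 2555
  Z (10, 10): total = 2985
  Y (3, 5): total = 1655
  W (6, 6): total = 1595
Minimum is at W with total 1595 blocks.

W, total 1595 blocks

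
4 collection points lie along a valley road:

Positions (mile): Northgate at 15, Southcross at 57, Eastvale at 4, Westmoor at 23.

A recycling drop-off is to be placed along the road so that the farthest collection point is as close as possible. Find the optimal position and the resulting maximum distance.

The 1-center on a line is the midpoint of the two extreme points: leftmost at 4, rightmost at 57.
Optimal location = (4 + 57)/2 = 30.5; maximum distance = (57 − 4)/2 = 26.5.

location 30.5, max distance 26.5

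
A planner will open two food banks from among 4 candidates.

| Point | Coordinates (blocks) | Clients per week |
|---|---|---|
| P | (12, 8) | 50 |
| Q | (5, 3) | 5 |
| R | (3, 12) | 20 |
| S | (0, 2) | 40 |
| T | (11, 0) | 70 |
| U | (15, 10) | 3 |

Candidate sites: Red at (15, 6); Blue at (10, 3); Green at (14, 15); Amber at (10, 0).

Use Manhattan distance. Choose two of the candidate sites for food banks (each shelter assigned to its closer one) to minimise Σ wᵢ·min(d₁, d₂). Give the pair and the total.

{Red, Amber}, total 1212

Evaluate every pair (each demand assigned to the nearer of the two):
  {Red, Amber}: total = 1212
  {Blue, Amber}: total = 1241
  {Red, Blue}: total = 1327
  {Green, Amber}: total = 1338
  {Blue, Green}: total = 1393
  {Red, Green}: total = 2067
Best pair: {Red, Amber} with total 1212.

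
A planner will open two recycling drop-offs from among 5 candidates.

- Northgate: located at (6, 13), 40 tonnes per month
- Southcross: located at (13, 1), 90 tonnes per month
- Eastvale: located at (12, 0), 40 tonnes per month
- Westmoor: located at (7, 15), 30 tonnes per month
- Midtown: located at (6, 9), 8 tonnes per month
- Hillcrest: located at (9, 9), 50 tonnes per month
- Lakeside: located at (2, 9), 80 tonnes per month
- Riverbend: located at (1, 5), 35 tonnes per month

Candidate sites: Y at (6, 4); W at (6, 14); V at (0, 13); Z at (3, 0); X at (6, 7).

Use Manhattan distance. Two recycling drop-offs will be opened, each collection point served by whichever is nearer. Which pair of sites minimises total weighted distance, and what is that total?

{Y, X}, total 2766

Evaluate every pair (each demand assigned to the nearer of the two):
  {Y, X}: total = 2766
  {Y, W}: total = 2770
  {W, X}: total = 2781
  {Z, X}: total = 2851
  {W, Z}: total = 2855
  {Y, V}: total = 2940
  {V, X}: total = 3191
  {V, Z}: total = 3315
  {Y, Z}: total = 3350
  {W, V}: total = 3935
Best pair: {Y, X} with total 2766.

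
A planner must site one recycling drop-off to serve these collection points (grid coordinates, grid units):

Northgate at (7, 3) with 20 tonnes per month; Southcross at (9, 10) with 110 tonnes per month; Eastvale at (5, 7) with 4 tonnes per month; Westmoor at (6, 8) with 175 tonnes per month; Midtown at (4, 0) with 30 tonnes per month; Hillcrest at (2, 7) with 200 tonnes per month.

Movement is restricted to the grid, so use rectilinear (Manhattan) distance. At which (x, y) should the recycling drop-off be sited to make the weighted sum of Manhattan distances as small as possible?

(6, 8)

Manhattan distance separates: Σwᵢ(|x−xᵢ|+|y−yᵢ|) = Σwᵢ|x−xᵢ| + Σwᵢ|y−yᵢ|, so x and y are optimised independently as 1-D weighted medians.
Total weight W = 539; half = 269.5.
x-coordinate, sorted with cumulative weight:
  x=2 (Hillcrest, w=200) cum 200
  x=4 (Midtown, w=30) cum 230
  x=5 (Eastvale, w=4) cum 234
  x=6 (Westmoor, w=175) cum 409  ← median
  x=7 (Northgate, w=20) cum 429
  x=9 (Southcross, w=110) cum 539
⇒ x* = 6
y-coordinate, sorted with cumulative weight:
  y=0 (Midtown, w=30) cum 30
  y=3 (Northgate, w=20) cum 50
  y=7 (Eastvale, w=4) cum 54
  y=7 (Hillcrest, w=200) cum 254
  y=8 (Westmoor, w=175) cum 429  ← median
  y=10 (Southcross, w=110) cum 539
⇒ y* = 8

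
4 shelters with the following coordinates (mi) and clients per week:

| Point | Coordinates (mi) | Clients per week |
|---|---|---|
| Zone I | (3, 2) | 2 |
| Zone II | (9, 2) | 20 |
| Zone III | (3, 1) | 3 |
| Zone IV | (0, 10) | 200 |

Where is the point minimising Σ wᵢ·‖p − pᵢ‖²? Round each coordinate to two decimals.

The minimiser of Σwᵢ‖p−pᵢ‖² is the weighted centroid p* = (Σwᵢpᵢ)/(Σwᵢ).
Σwᵢ = 225.
Σwᵢxᵢ = 2·3 + 20·9 + 3·3 + 200·0 = 195.
Σwᵢyᵢ = 2·2 + 20·2 + 3·1 + 200·10 = 2047.
x* = 195/225 = 0.87, y* = 2047/225 = 9.10.

(0.87, 9.10)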